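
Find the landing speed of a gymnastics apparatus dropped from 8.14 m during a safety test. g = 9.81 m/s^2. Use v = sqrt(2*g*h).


v = sqrt(2 * g * h)
v = sqrt(2 * 9.81 * 8.14)
v = sqrt(159.7068) = 12.6375 m/s

12.6375 m/s


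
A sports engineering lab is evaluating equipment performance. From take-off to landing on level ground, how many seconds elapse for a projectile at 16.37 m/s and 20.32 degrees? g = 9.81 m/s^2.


T = 2*v*sin(theta)/g
sin(theta) = sin(20.32 deg) = 0.3473
T = 2*16.37*0.3473 / 9.81
T = 11.3694 / 9.81 = 1.159 s

1.159 s


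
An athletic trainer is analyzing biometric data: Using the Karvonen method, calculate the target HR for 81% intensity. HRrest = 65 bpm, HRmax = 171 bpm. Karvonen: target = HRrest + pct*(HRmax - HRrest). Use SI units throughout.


Target = HRrest + pct*(HRmax - HRrest)
Heart rate reserve = HRmax - HRrest = 171 - 65 = 106 bpm
Fraction = 81% = 0.81
Target = 65 + 0.81 * 106
Target = 65 + 85.86 = 150.86 bpm

150.86 bpm


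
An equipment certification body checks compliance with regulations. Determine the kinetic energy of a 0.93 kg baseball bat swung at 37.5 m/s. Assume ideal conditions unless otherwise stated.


KE = 0.5 * m * v^2
KE = 0.5 * 0.93 * 37.5^2
KE = 0.5 * 0.93 * 1406.25 = 653.9062 J

653.9062 J


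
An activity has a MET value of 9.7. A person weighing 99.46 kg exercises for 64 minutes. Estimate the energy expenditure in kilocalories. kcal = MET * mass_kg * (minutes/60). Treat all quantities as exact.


kcal = MET * mass * time_hr
Convert time: 64 min = 1.0667 hr
kcal = 9.7 * 99.46 * 1.0667
kcal = 1029.0795 kcal

1029.0795 kcal


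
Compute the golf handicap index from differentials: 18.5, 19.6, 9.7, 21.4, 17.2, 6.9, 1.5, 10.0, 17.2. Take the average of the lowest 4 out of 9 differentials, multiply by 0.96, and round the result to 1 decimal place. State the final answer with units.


All differentials: 18.5, 19.6, 9.7, 21.4, 17.2, 6.9, 1.5, 10.0, 17.2
Sorted: 1.5, 6.9, 9.7, 10.0, 17.2, 17.2, 18.5, 19.6, 21.4
Best 4: 1.5, 6.9, 9.7, 10.0
Average of best = 28.1 / 4 = 7.025
Raw index = 7.025 * 0.96 = 6.744
Handicap index = round(6.744, 1) = 6.7

6.7


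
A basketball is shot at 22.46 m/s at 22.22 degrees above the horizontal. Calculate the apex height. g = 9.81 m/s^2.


H = (v*sin(theta))^2 / (2*g)
vy = v*sin(theta) = 22.46 * sin(22.22 deg) = 8.4936 m/s
H = vy^2 / (2*g) = 72.1406 / (2*9.81)
H = 72.1406 / 19.62 = 3.6769 m

3.6769 m


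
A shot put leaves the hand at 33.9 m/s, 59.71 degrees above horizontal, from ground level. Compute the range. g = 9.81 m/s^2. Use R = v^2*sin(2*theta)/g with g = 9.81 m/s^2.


R = v^2 * sin(2*theta) / g
Convert angle to radians: theta = 59.71 deg = 1.0421 rad
sin(2*theta) = sin(2.0843) = 0.871
R = 33.9^2 * 0.871 / 9.81
R = 1149.21 * 0.871 / 9.81 = 102.0398 m

102.0398 m


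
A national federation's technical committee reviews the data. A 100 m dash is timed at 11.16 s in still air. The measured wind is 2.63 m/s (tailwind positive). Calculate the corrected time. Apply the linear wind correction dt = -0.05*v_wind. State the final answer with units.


dt = -0.05 * v_wind = -0.05 * 2.63 = -0.1315 s
t_corrected = t_still + dt = 11.16 + (-0.1315)
t_corrected = 11.0285 s

11.0285 s


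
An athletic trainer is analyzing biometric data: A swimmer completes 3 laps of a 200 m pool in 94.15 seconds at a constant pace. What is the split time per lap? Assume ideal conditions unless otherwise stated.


Split time = total_time / n_laps = 94.15 / 3
Split time = 31.3833 s per lap

31.3833 s


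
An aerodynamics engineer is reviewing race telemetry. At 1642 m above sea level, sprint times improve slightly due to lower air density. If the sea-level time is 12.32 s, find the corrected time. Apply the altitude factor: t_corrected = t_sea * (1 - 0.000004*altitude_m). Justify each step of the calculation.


Correction factor = 1 - 0.000004 * 1642 = 0.993432
t_corrected = t_sea * factor = 12.32 * 0.993432
t_corrected = 12.2391 s

12.2391 s


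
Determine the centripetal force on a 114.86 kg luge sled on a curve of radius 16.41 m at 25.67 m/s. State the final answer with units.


Fc = m * v^2 / r
v^2 = 25.67^2 = 658.9489
Fc = 114.86 * 658.9489 / 16.41
Fc = 75686.8707 / 16.41 = 4612.2407 N

4612.2407 N


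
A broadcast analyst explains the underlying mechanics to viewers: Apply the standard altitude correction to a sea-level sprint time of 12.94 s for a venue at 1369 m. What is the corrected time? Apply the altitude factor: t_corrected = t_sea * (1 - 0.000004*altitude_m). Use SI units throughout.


Correction factor = 1 - 0.000004 * 1369 = 0.994524
t_corrected = t_sea * factor = 12.94 * 0.994524
t_corrected = 12.8691 s

12.8691 s


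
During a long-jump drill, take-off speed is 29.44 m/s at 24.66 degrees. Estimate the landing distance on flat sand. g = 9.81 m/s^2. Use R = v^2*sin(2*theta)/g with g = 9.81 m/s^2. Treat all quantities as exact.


R = v^2 * sin(2*theta) / g
Convert angle to radians: theta = 24.66 deg = 0.4304 rad
sin(2*theta) = sin(0.8608) = 0.7584
R = 29.44^2 * 0.7584 / 9.81
R = 866.7136 * 0.7584 / 9.81 = 67.0013 m

67.0013 m


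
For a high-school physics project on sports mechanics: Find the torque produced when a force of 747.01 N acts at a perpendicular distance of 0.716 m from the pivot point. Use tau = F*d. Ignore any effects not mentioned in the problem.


tau = F * d
tau = 747.01 * 0.716
tau = 534.8592 N*m

534.8592 N*m


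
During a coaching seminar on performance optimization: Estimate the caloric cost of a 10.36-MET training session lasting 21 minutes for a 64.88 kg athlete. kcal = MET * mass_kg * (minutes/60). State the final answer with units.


kcal = MET * mass * time_hr
Convert time: 21 min = 0.35 hr
kcal = 10.36 * 64.88 * 0.35
kcal = 235.2549 kcal

235.2549 kcal


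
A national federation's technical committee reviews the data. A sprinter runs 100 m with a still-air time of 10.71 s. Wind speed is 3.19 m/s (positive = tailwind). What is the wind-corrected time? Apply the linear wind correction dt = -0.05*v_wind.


dt = -0.05 * v_wind = -0.05 * 3.19 = -0.1595 s
t_corrected = t_still + dt = 10.71 + (-0.1595)
t_corrected = 10.5505 s

10.5505 s


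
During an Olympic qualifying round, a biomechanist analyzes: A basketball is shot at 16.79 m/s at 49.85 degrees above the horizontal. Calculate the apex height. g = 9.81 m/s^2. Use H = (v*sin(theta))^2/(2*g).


H = (v*sin(theta))^2 / (2*g)
vy = v*sin(theta) = 16.79 * sin(49.85 deg) = 12.8336 m/s
H = vy^2 / (2*g) = 164.701 / (2*9.81)
H = 164.701 / 19.62 = 8.3945 m

8.3945 m


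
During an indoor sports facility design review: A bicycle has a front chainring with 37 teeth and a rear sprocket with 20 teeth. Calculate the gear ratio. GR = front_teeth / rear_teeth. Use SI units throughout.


GR = front_teeth / rear_teeth
GR = 37 / 20
GR = 1.85

1.85


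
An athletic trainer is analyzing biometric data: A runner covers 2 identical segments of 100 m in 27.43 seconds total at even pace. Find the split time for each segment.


Split time = total_time / n_laps = 27.43 / 2
Split time = 13.715 s per lap

13.715 s


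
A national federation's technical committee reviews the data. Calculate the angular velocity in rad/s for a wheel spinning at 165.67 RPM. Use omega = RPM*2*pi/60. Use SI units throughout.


omega = RPM * 2 * pi / 60
omega = 165.67 * 2 * 3.14159 / 60
omega = 1040.9353 / 60 = 17.3489 rad/s

17.3489 rad/s


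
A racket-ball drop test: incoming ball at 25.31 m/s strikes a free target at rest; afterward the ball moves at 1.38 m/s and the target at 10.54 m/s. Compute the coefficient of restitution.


e = (v2_after - v1_after) / (v1_before - v2_before)
Numerator = 10.54 - 1.38 = 9.16
Denominator = 25.31 - 0 = 25.31
e = 9.16 / 25.31 = 0.3619

0.3619


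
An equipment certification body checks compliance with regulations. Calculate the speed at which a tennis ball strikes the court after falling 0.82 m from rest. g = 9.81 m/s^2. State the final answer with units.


v = sqrt(2 * g * h)
v = sqrt(2 * 9.81 * 0.82)
v = sqrt(16.0884) = 4.011 m/s

4.011 m/s


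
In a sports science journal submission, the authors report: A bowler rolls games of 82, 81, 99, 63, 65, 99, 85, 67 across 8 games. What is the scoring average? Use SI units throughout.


Average = sum / n
Sum = 641
Average = 641 / 8 = 80.125

80.125


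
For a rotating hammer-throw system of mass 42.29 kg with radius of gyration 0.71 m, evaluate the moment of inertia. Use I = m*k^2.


I = m * k^2
I = 42.29 * 0.71^2
I = 42.29 * 0.5041 = 21.3184 kg*m^2

21.3184 kg*m^2


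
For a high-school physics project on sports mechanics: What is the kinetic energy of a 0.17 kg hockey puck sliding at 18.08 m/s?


KE = 0.5 * m * v^2
KE = 0.5 * 0.17 * 18.08^2
KE = 0.5 * 0.17 * 326.8864 = 27.7853 J

27.7853 J


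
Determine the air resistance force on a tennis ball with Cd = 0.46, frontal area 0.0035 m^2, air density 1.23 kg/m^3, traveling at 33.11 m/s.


Fd = 0.5 * Cd * rho * A * v^2
Fd = 0.5 * 0.46 * 1.23 * 0.0035 * 33.11^2
v^2 = 1096.2721
Fd = 0.5 * 0.46 * 1.23 * 0.0035 * 1096.2721 = 1.0855 N

1.0855 N


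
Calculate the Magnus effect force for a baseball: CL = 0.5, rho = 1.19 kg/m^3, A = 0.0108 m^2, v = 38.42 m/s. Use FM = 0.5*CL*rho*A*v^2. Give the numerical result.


FM = 0.5 * CL * rho * A * v^2
FM = 0.5 * 0.5 * 1.19 * 0.0108 * 38.42^2
v^2 = 1476.0964
FM = 0.5 * 0.5 * 1.19 * 0.0108 * 1476.0964 = 4.7427 N

4.7427 N


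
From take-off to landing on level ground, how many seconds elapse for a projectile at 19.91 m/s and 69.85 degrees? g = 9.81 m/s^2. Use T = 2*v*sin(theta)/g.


T = 2*v*sin(theta)/g
sin(theta) = sin(69.85 deg) = 0.9388
T = 2*19.91*0.9388 / 9.81
T = 37.3828 / 9.81 = 3.8107 s

3.8107 s


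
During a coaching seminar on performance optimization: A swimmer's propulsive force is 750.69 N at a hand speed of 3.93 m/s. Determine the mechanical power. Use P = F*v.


P = F * v
P = 750.69 * 3.93
P = 2950.2117 W

2950.2117 W


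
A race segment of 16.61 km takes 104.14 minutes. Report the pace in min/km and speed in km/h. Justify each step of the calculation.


Pace = time / distance = 104.14 min / 16.61 km = 6.2697 min/km
Speed = distance / time_in_hours = 16.61 / 1.7357 hr
Speed = 9.5698 km/h

6.2697 min/km, 9.5698 km/h


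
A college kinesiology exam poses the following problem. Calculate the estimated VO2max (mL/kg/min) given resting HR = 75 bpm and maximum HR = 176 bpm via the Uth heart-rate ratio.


VO2max = 15.3 * HRmax / HRrest
VO2max = 15.3 * 176 / 75
VO2max = 2692.8 / 75 = 35.904 mL/kg/min

35.904 mL/kg/min


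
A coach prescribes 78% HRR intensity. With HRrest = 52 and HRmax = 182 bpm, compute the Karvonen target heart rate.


Target = HRrest + pct*(HRmax - HRrest)
Heart rate reserve = HRmax - HRrest = 182 - 52 = 130 bpm
Fraction = 78% = 0.78
Target = 52 + 0.78 * 130
Target = 52 + 101.4 = 153.4 bpm

153.4 bpm


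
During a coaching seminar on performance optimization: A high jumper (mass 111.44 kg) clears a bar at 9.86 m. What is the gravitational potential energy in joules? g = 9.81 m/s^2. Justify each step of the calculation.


PE = m * g * h
PE = 111.44 * 9.81 * 9.86
PE = 1093.2264 * 9.86 = 10779.2123 J

10779.2123 J


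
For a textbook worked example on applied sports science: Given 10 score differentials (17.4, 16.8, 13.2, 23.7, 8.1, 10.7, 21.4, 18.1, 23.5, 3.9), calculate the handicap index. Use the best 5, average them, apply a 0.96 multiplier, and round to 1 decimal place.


All differentials: 17.4, 16.8, 13.2, 23.7, 8.1, 10.7, 21.4, 18.1, 23.5, 3.9
Sorted: 3.9, 8.1, 10.7, 13.2, 16.8, 17.4, 18.1, 21.4, 23.5, 23.7
Best 5: 3.9, 8.1, 10.7, 13.2, 16.8
Average of best = 52.7 / 5 = 10.54
Raw index = 10.54 * 0.96 = 10.1184
Handicap index = round(10.1184, 1) = 10.1

10.1


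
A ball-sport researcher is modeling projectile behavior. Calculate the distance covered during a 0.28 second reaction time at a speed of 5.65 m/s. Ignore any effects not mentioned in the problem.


d = v * t
d = 5.65 * 0.28
d = 1.582 m

1.582 m


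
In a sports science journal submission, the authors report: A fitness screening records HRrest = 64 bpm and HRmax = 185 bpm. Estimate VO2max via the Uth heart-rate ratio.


VO2max = 15.3 * HRmax / HRrest
VO2max = 15.3 * 185 / 64
VO2max = 2830.5 / 64 = 44.2266 mL/kg/min

44.2266 mL/kg/min


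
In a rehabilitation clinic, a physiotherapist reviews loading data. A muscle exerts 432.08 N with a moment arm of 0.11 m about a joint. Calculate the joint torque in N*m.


tau = F * d
tau = 432.08 * 0.11
tau = 47.5288 N*m

47.5288 N*m


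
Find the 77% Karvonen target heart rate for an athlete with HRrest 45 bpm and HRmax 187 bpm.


Target = HRrest + pct*(HRmax - HRrest)
Heart rate reserve = HRmax - HRrest = 187 - 45 = 142 bpm
Fraction = 77% = 0.77
Target = 45 + 0.77 * 142
Target = 45 + 109.34 = 154.34 bpm

154.34 bpm


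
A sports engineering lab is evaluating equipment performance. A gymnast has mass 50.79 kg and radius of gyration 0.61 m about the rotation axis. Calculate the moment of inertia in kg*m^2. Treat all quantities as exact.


I = m * k^2
I = 50.79 * 0.61^2
I = 50.79 * 0.3721 = 18.899 kg*m^2

18.899 kg*m^2


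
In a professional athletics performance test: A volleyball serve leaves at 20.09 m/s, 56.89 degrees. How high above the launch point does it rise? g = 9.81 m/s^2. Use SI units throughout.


H = (v*sin(theta))^2 / (2*g)
vy = v*sin(theta) = 20.09 * sin(56.89 deg) = 16.8279 m/s
H = vy^2 / (2*g) = 283.1767 / (2*9.81)
H = 283.1767 / 19.62 = 14.4331 m

14.4331 m


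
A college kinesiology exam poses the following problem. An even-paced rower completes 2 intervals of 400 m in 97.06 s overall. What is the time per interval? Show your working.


Split time = total_time / n_laps = 97.06 / 2
Split time = 48.53 s per lap

48.53 s


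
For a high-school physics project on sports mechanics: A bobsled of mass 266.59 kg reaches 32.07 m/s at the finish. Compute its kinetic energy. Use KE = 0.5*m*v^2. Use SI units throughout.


KE = 0.5 * m * v^2
KE = 0.5 * 266.59 * 32.07^2
KE = 0.5 * 266.59 * 1028.4849 = 137091.8947 J

137091.8947 J


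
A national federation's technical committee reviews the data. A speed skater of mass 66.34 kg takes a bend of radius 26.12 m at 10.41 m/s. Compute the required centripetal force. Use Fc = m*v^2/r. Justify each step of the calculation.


Fc = m * v^2 / r
v^2 = 10.41^2 = 108.3681
Fc = 66.34 * 108.3681 / 26.12
Fc = 7189.1398 / 26.12 = 275.2351 N

275.2351 N


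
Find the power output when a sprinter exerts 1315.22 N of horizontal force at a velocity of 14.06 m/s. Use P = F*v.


P = F * v
P = 1315.22 * 14.06
P = 18491.9932 W

18491.9932 W


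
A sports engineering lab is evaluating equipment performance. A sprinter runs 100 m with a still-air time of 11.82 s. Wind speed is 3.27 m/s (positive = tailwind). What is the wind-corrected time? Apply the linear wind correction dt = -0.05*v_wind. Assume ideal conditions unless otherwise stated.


dt = -0.05 * v_wind = -0.05 * 3.27 = -0.1635 s
t_corrected = t_still + dt = 11.82 + (-0.1635)
t_corrected = 11.6565 s

11.6565 s


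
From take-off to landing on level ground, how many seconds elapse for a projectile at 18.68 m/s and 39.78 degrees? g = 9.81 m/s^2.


T = 2*v*sin(theta)/g
sin(theta) = sin(39.78 deg) = 0.6398
T = 2*18.68*0.6398 / 9.81
T = 23.9045 / 9.81 = 2.4367 s

2.4367 s


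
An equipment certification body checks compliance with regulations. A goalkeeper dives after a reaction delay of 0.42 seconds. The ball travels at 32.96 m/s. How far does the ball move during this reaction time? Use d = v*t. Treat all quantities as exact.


d = v * t
d = 32.96 * 0.42
d = 13.8432 m

13.8432 m


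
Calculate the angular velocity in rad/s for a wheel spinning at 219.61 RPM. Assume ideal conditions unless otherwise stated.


omega = RPM * 2 * pi / 60
omega = 219.61 * 2 * 3.14159 / 60
omega = 1379.8503 / 60 = 22.9975 rad/s

22.9975 rad/s


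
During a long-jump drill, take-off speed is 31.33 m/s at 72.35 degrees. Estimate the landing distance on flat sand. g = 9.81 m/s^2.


R = v^2 * sin(2*theta) / g
Convert angle to radians: theta = 72.35 deg = 1.2627 rad
sin(2*theta) = sin(2.5255) = 0.5779
R = 31.33^2 * 0.5779 / 9.81
R = 981.5689 * 0.5779 / 9.81 = 57.8193 m

57.8193 m


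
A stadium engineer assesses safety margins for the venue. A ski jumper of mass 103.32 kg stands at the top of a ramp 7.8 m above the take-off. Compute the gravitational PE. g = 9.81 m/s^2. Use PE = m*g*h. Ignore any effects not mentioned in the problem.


PE = m * g * h
PE = 103.32 * 9.81 * 7.8
PE = 1013.5692 * 7.8 = 7905.8398 J

7905.8398 J


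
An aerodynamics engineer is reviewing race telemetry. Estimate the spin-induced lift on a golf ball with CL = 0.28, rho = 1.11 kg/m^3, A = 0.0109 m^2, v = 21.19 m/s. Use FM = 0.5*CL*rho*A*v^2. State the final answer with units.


FM = 0.5 * CL * rho * A * v^2
FM = 0.5 * 0.28 * 1.11 * 0.0109 * 21.19^2
v^2 = 449.0161
FM = 0.5 * 0.28 * 1.11 * 0.0109 * 449.0161 = 0.7606 N

0.7606 N


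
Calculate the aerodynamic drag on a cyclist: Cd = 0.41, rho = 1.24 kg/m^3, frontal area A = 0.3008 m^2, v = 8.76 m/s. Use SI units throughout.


Fd = 0.5 * Cd * rho * A * v^2
Fd = 0.5 * 0.41 * 1.24 * 0.3008 * 8.76^2
v^2 = 76.7376
Fd = 0.5 * 0.41 * 1.24 * 0.3008 * 76.7376 = 5.8676 N

5.8676 N


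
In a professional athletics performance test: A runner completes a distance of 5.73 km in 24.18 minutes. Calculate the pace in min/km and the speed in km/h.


Pace = time / distance = 24.18 min / 5.73 km = 4.2199 min/km
Speed = distance / time_in_hours = 5.73 / 0.403 hr
Speed = 14.2184 km/h

4.2199 min/km, 14.2184 km/h


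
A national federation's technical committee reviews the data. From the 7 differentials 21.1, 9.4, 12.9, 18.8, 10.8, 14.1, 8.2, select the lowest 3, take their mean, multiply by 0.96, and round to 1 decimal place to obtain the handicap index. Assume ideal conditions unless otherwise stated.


All differentials: 21.1, 9.4, 12.9, 18.8, 10.8, 14.1, 8.2
Sorted: 8.2, 9.4, 10.8, 12.9, 14.1, 18.8, 21.1
Best 3: 8.2, 9.4, 10.8
Average of best = 28.4 / 3 = 9.4667
Raw index = 9.4667 * 0.96 = 9.088
Handicap index = round(9.088, 1) = 9.1

9.1


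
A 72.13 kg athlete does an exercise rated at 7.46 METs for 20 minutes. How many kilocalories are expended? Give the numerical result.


kcal = MET * mass * time_hr
Convert time: 20 min = 0.3333 hr
kcal = 7.46 * 72.13 * 0.3333
kcal = 179.3633 kcal

179.3633 kcal


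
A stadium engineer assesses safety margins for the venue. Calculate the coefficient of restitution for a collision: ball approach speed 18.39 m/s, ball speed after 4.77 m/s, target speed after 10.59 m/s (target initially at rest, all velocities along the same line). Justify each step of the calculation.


e = (v2_after - v1_after) / (v1_before - v2_before)
Numerator = 10.59 - 4.77 = 5.82
Denominator = 18.39 - 0 = 18.39
e = 5.82 / 18.39 = 0.3165

0.3165


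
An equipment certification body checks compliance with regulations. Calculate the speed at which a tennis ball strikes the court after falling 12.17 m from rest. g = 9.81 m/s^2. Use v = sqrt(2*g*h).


v = sqrt(2 * g * h)
v = sqrt(2 * 9.81 * 12.17)
v = sqrt(238.7754) = 15.4524 m/s

15.4524 m/s


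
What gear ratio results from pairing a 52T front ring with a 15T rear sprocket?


GR = front_teeth / rear_teeth
GR = 52 / 15
GR = 3.4667

3.4667


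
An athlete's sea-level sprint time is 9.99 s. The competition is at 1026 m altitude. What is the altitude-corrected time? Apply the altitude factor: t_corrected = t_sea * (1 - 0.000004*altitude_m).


Correction factor = 1 - 0.000004 * 1026 = 0.995896
t_corrected = t_sea * factor = 9.99 * 0.995896
t_corrected = 9.949 s

9.949 s


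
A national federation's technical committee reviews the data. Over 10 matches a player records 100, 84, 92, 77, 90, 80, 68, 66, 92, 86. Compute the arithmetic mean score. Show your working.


Average = sum / n
Sum = 835
Average = 835 / 10 = 83.5

83.5


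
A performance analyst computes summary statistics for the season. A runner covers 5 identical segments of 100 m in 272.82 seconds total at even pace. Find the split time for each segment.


Split time = total_time / n_laps = 272.82 / 5
Split time = 54.564 s per lap

54.564 s


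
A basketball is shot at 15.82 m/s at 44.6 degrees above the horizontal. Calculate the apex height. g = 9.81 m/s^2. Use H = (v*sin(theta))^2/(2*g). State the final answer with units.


H = (v*sin(theta))^2 / (2*g)
vy = v*sin(theta) = 15.82 * sin(44.6 deg) = 11.1081 m/s
H = vy^2 / (2*g) = 123.389 / (2*9.81)
H = 123.389 / 19.62 = 6.2889 m

6.2889 m


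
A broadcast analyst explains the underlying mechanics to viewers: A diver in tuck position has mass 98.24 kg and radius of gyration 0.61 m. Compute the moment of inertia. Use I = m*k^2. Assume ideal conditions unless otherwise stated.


I = m * k^2
I = 98.24 * 0.61^2
I = 98.24 * 0.3721 = 36.5551 kg*m^2

36.5551 kg*m^2


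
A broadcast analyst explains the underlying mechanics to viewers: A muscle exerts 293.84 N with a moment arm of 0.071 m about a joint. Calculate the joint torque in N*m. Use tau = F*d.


tau = F * d
tau = 293.84 * 0.071
tau = 20.8626 N*m

20.8626 N*m


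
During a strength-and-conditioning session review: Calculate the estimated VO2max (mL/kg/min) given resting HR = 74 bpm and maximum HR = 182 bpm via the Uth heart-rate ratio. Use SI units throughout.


VO2max = 15.3 * HRmax / HRrest
VO2max = 15.3 * 182 / 74
VO2max = 2784.6 / 74 = 37.6297 mL/kg/min

37.6297 mL/kg/min


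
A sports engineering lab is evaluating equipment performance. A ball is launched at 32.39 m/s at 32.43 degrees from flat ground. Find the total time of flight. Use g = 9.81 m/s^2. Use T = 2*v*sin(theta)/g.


T = 2*v*sin(theta)/g
sin(theta) = sin(32.43 deg) = 0.5363
T = 2*32.39*0.5363 / 9.81
T = 34.7395 / 9.81 = 3.5412 s

3.5412 s


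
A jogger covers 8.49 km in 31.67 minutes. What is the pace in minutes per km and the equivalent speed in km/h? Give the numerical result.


Pace = time / distance = 31.67 min / 8.49 km = 3.7303 min/km
Speed = distance / time_in_hours = 8.49 / 0.5278 hr
Speed = 16.0846 km/h

3.7303 min/km, 16.0846 km/h


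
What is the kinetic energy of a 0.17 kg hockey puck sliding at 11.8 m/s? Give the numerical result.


KE = 0.5 * m * v^2
KE = 0.5 * 0.17 * 11.8^2
KE = 0.5 * 0.17 * 139.24 = 11.8354 J

11.8354 J


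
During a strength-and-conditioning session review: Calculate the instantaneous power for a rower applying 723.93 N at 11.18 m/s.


P = F * v
P = 723.93 * 11.18
P = 8093.5374 W

8093.5374 W


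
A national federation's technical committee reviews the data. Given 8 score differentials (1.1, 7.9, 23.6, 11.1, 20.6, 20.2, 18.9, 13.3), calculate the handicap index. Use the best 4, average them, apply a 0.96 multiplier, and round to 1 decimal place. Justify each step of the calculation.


All differentials: 1.1, 7.9, 23.6, 11.1, 20.6, 20.2, 18.9, 13.3
Sorted: 1.1, 7.9, 11.1, 13.3, 18.9, 20.2, 20.6, 23.6
Best 4: 1.1, 7.9, 11.1, 13.3
Average of best = 33.4 / 4 = 8.35
Raw index = 8.35 * 0.96 = 8.016
Handicap index = round(8.016, 1) = 8.0

8.0


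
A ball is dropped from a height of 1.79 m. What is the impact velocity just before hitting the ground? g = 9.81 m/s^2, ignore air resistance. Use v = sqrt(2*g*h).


v = sqrt(2 * g * h)
v = sqrt(2 * 9.81 * 1.79)
v = sqrt(35.1198) = 5.9262 m/s

5.9262 m/s


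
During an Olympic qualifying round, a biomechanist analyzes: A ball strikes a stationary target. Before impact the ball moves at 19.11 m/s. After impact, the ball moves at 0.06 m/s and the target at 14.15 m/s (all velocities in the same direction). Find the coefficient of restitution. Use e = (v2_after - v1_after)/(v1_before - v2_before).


e = (v2_after - v1_after) / (v1_before - v2_before)
Numerator = 14.15 - 0.06 = 14.09
Denominator = 19.11 - 0 = 19.11
e = 14.09 / 19.11 = 0.7373

0.7373


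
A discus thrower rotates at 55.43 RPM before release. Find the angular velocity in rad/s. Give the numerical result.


omega = RPM * 2 * pi / 60
omega = 55.43 * 2 * 3.14159 / 60
omega = 348.277 / 60 = 5.8046 rad/s

5.8046 rad/s


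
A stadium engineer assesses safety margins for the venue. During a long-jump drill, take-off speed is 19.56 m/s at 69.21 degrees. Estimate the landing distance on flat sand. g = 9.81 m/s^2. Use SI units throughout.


R = v^2 * sin(2*theta) / g
Convert angle to radians: theta = 69.21 deg = 1.2079 rad
sin(2*theta) = sin(2.4159) = 0.6637
R = 19.56^2 * 0.6637 / 9.81
R = 382.5936 * 0.6637 / 9.81 = 25.8832 m

25.8832 m


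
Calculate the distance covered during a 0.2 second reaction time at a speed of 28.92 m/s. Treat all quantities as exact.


d = v * t
d = 28.92 * 0.2
d = 5.784 m

5.784 m


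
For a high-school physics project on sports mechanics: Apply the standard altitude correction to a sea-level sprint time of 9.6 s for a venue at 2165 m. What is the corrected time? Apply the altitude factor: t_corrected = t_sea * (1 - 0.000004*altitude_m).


Correction factor = 1 - 0.000004 * 2165 = 0.99134
t_corrected = t_sea * factor = 9.6 * 0.99134
t_corrected = 9.5169 s

9.5169 s


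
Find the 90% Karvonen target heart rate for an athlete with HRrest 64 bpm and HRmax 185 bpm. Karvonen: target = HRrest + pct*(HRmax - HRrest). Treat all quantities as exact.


Target = HRrest + pct*(HRmax - HRrest)
Heart rate reserve = HRmax - HRrest = 185 - 64 = 121 bpm
Fraction = 90% = 0.9
Target = 64 + 0.9 * 121
Target = 64 + 108.9 = 172.9 bpm

172.9 bpm


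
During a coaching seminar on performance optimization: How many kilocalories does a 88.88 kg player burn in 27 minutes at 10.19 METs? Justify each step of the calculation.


kcal = MET * mass * time_hr
Convert time: 27 min = 0.45 hr
kcal = 10.19 * 88.88 * 0.45
kcal = 407.5592 kcal

407.5592 kcal


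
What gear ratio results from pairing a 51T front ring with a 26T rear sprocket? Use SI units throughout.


GR = front_teeth / rear_teeth
GR = 51 / 26
GR = 1.9615

1.9615


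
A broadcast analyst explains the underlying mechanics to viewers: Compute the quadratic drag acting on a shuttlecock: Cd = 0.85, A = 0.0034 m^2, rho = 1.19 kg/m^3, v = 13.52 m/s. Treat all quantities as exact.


Fd = 0.5 * Cd * rho * A * v^2
Fd = 0.5 * 0.85 * 1.19 * 0.0034 * 13.52^2
v^2 = 182.7904
Fd = 0.5 * 0.85 * 1.19 * 0.0034 * 182.7904 = 0.3143 N

0.3143 N


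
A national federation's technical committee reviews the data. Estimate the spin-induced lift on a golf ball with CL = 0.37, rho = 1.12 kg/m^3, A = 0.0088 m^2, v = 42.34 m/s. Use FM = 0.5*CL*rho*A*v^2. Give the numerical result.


FM = 0.5 * CL * rho * A * v^2
FM = 0.5 * 0.37 * 1.12 * 0.0088 * 42.34^2
v^2 = 1792.6756
FM = 0.5 * 0.37 * 1.12 * 0.0088 * 1792.6756 = 3.2687 N

3.2687 N


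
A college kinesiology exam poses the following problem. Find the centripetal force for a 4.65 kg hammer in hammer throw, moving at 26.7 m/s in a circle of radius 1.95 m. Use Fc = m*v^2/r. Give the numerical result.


Fc = m * v^2 / r
v^2 = 26.7^2 = 712.89
Fc = 4.65 * 712.89 / 1.95
Fc = 3314.9385 / 1.95 = 1699.9685 N

1699.9685 N


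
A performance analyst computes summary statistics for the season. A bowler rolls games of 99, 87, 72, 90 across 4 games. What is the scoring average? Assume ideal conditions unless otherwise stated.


Average = sum / n
Sum = 348
Average = 348 / 4 = 87

87


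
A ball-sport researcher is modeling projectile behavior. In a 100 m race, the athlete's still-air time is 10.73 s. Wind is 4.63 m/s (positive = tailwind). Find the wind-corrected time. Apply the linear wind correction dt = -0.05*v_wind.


dt = -0.05 * v_wind = -0.05 * 4.63 = -0.2315 s
t_corrected = t_still + dt = 10.73 + (-0.2315)
t_corrected = 10.4985 s

10.4985 s


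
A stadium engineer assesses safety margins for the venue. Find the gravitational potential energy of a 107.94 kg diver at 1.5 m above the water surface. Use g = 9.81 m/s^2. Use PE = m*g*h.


PE = m * g * h
PE = 107.94 * 9.81 * 1.5
PE = 1058.8914 * 1.5 = 1588.3371 J

1588.3371 J


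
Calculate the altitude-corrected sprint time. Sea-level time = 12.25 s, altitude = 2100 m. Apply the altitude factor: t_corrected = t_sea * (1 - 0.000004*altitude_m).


Correction factor = 1 - 0.000004 * 2100 = 0.9916
t_corrected = t_sea * factor = 12.25 * 0.9916
t_corrected = 12.1471 s

12.1471 s


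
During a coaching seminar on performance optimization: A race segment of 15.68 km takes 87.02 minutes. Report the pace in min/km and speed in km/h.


Pace = time / distance = 87.02 min / 15.68 km = 5.5497 min/km
Speed = distance / time_in_hours = 15.68 / 1.4503 hr
Speed = 10.8113 km/h

5.5497 min/km, 10.8113 km/h


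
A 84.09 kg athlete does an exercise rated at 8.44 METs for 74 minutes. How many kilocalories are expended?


kcal = MET * mass * time_hr
Convert time: 74 min = 1.2333 hr
kcal = 8.44 * 84.09 * 1.2333
kcal = 875.3208 kcal

875.3208 kcal


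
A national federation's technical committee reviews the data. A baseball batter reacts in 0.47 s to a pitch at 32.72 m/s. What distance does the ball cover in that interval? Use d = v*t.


d = v * t
d = 32.72 * 0.47
d = 15.3784 m

15.3784 m


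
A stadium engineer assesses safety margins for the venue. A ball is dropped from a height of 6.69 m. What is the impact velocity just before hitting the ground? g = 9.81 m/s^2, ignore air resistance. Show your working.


v = sqrt(2 * g * h)
v = sqrt(2 * 9.81 * 6.69)
v = sqrt(131.2578) = 11.4568 m/s

11.4568 m/s


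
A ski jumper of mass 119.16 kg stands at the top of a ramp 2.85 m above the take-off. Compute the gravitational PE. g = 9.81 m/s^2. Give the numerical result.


PE = m * g * h
PE = 119.16 * 9.81 * 2.85
PE = 1168.9596 * 2.85 = 3331.5349 J

3331.5349 J


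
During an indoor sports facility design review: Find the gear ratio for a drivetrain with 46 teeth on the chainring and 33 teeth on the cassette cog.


GR = front_teeth / rear_teeth
GR = 46 / 33
GR = 1.3939

1.3939


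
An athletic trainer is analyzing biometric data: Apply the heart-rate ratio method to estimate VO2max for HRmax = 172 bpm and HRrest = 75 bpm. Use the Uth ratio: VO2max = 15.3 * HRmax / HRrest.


VO2max = 15.3 * HRmax / HRrest
VO2max = 15.3 * 172 / 75
VO2max = 2631.6 / 75 = 35.088 mL/kg/min

35.088 mL/kg/min


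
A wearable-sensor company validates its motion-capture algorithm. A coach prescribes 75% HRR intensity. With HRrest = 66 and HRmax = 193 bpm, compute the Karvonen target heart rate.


Target = HRrest + pct*(HRmax - HRrest)
Heart rate reserve = HRmax - HRrest = 193 - 66 = 127 bpm
Fraction = 75% = 0.75
Target = 66 + 0.75 * 127
Target = 66 + 95.25 = 161.25 bpm

161.25 bpm


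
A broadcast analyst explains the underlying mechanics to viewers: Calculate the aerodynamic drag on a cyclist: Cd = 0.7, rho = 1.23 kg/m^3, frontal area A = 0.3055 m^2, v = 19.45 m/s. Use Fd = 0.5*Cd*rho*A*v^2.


Fd = 0.5 * Cd * rho * A * v^2
Fd = 0.5 * 0.7 * 1.23 * 0.3055 * 19.45^2
v^2 = 378.3025
Fd = 0.5 * 0.7 * 1.23 * 0.3055 * 378.3025 = 49.7535 N

49.7535 N


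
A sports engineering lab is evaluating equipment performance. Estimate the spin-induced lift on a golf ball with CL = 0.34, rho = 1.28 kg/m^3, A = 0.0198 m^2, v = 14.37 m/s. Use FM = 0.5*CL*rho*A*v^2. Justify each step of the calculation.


FM = 0.5 * CL * rho * A * v^2
FM = 0.5 * 0.34 * 1.28 * 0.0198 * 14.37^2
v^2 = 206.4969
FM = 0.5 * 0.34 * 1.28 * 0.0198 * 206.4969 = 0.8897 N

0.8897 N


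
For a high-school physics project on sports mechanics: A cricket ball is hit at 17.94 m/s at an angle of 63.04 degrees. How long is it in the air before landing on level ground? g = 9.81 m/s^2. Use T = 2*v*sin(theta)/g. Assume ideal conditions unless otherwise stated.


T = 2*v*sin(theta)/g
sin(theta) = sin(63.04 deg) = 0.8913
T = 2*17.94*0.8913 / 9.81
T = 31.9807 / 9.81 = 3.26 s

3.26 s


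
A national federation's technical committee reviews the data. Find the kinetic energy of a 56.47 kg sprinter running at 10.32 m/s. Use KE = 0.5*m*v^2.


KE = 0.5 * m * v^2
KE = 0.5 * 56.47 * 10.32^2
KE = 0.5 * 56.47 * 106.5024 = 3007.0953 J

3007.0953 J


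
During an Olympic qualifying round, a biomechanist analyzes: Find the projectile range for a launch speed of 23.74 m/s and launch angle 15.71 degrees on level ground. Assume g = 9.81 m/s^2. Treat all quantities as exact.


R = v^2 * sin(2*theta) / g
Convert angle to radians: theta = 15.71 deg = 0.2742 rad
sin(2*theta) = sin(0.5484) = 0.5213
R = 23.74^2 * 0.5213 / 9.81
R = 563.5876 * 0.5213 / 9.81 = 29.9493 m

29.9493 m


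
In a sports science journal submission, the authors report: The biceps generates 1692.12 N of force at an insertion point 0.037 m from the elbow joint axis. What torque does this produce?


tau = F * d
tau = 1692.12 * 0.037
tau = 62.6084 N*m

62.6084 N*m


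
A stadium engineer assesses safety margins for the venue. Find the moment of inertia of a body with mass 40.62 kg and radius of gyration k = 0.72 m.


I = m * k^2
I = 40.62 * 0.72^2
I = 40.62 * 0.5184 = 21.0574 kg*m^2

21.0574 kg*m^2


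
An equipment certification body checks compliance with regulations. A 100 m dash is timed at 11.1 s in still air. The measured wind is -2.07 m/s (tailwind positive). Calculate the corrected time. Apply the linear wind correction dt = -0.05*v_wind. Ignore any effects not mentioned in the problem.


dt = -0.05 * v_wind = -0.05 * -2.07 = 0.1035 s
t_corrected = t_still + dt = 11.1 + (0.1035)
t_corrected = 11.2035 s

11.2035 s


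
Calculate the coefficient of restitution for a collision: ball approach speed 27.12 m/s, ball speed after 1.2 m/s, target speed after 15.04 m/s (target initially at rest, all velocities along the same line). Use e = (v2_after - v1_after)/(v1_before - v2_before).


e = (v2_after - v1_after) / (v1_before - v2_before)
Numerator = 15.04 - 1.2 = 13.84
Denominator = 27.12 - 0 = 27.12
e = 13.84 / 27.12 = 0.5103

0.5103


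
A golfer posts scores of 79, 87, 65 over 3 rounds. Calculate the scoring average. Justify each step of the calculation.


Average = sum / n
Sum = 231
Average = 231 / 3 = 77

77


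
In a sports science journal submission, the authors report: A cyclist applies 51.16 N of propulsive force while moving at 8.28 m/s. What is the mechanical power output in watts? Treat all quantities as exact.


P = F * v
P = 51.16 * 8.28
P = 423.6048 W

423.6048 W


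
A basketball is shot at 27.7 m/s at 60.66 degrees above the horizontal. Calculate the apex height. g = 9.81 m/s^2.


H = (v*sin(theta))^2 / (2*g)
vy = v*sin(theta) = 27.7 * sin(60.66 deg) = 24.1468 m/s
H = vy^2 / (2*g) = 583.0703 / (2*9.81)
H = 583.0703 / 19.62 = 29.7182 m

29.7182 m


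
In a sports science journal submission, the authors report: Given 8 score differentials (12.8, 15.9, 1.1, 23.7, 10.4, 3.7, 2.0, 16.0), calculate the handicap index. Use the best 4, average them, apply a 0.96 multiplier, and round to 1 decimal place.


All differentials: 12.8, 15.9, 1.1, 23.7, 10.4, 3.7, 2.0, 16.0
Sorted: 1.1, 2.0, 3.7, 10.4, 12.8, 15.9, 16.0, 23.7
Best 4: 1.1, 2.0, 3.7, 10.4
Average of best = 17.2 / 4 = 4.3
Raw index = 4.3 * 0.96 = 4.128
Handicap index = round(4.128, 1) = 4.1

4.1


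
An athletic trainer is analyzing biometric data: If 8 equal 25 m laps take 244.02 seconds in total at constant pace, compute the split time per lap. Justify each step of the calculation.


Split time = total_time / n_laps = 244.02 / 8
Split time = 30.5025 s per lap

30.5025 s


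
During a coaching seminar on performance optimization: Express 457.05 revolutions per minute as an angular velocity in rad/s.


omega = RPM * 2 * pi / 60
omega = 457.05 * 2 * 3.14159 / 60
omega = 2871.7298 / 60 = 47.8622 rad/s

47.8622 rad/s


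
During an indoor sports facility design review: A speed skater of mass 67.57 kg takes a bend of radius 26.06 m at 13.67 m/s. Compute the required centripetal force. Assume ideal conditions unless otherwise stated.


Fc = m * v^2 / r
v^2 = 13.67^2 = 186.8689
Fc = 67.57 * 186.8689 / 26.06
Fc = 12626.7316 / 26.06 = 484.5254 N

484.5254 N


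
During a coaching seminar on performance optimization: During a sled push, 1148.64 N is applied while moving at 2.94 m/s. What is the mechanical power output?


P = F * v
P = 1148.64 * 2.94
P = 3377.0016 W

3377.0016 W


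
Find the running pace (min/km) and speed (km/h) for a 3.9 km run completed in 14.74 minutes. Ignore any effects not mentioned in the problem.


Pace = time / distance = 14.74 min / 3.9 km = 3.7795 min/km
Speed = distance / time_in_hours = 3.9 / 0.2457 hr
Speed = 15.8752 km/h

3.7795 min/km, 15.8752 km/h


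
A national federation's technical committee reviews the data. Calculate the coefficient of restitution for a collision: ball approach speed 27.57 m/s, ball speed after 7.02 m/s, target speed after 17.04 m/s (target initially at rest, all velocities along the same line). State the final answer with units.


e = (v2_after - v1_after) / (v1_before - v2_before)
Numerator = 17.04 - 7.02 = 10.02
Denominator = 27.57 - 0 = 27.57
e = 10.02 / 27.57 = 0.3634

0.3634


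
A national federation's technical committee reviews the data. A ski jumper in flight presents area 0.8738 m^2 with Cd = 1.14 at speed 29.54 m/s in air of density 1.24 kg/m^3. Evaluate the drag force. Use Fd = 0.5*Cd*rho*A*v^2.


Fd = 0.5 * Cd * rho * A * v^2
Fd = 0.5 * 1.14 * 1.24 * 0.8738 * 29.54^2
v^2 = 872.6116
Fd = 0.5 * 1.14 * 1.24 * 0.8738 * 872.6116 = 538.9265 N

538.9265 N


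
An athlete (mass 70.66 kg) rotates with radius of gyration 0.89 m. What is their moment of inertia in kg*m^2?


I = m * k^2
I = 70.66 * 0.89^2
I = 70.66 * 0.7921 = 55.9698 kg*m^2

55.9698 kg*m^2


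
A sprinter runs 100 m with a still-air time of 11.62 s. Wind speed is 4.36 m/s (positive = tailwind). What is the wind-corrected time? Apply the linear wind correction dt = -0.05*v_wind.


dt = -0.05 * v_wind = -0.05 * 4.36 = -0.218 s
t_corrected = t_still + dt = 11.62 + (-0.218)
t_corrected = 11.402 s

11.402 s


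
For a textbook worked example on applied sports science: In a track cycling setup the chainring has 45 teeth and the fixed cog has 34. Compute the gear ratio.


GR = front_teeth / rear_teeth
GR = 45 / 34
GR = 1.3235

1.3235


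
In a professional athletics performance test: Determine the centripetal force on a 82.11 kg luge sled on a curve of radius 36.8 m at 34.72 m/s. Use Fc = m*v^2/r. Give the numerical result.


Fc = m * v^2 / r
v^2 = 34.72^2 = 1205.4784
Fc = 82.11 * 1205.4784 / 36.8
Fc = 98981.8314 / 36.8 = 2689.7237 N

2689.7237 N


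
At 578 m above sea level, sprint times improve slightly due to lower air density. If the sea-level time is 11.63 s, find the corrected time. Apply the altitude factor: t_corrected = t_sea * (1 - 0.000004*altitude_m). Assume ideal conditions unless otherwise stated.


Correction factor = 1 - 0.000004 * 578 = 0.997688
t_corrected = t_sea * factor = 11.63 * 0.997688
t_corrected = 11.6031 s

11.6031 s


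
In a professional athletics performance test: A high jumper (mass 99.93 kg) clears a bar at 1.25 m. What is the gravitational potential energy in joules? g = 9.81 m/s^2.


PE = m * g * h
PE = 99.93 * 9.81 * 1.25
PE = 980.3133 * 1.25 = 1225.3916 J

1225.3916 J


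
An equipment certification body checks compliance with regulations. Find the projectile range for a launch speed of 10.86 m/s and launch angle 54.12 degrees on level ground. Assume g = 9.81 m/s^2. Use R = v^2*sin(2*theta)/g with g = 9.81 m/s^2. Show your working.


R = v^2 * sin(2*theta) / g
Convert angle to radians: theta = 54.12 deg = 0.9446 rad
sin(2*theta) = sin(1.8891) = 0.9498
R = 10.86^2 * 0.9498 / 9.81
R = 117.9396 * 0.9498 / 9.81 = 11.4183 m

11.4183 m


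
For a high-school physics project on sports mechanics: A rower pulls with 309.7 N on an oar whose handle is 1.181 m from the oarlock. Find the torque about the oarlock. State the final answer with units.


tau = F * d
tau = 309.7 * 1.181
tau = 365.7557 N*m

365.7557 N*m
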